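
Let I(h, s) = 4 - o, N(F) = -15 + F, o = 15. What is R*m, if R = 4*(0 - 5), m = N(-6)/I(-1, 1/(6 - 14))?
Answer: -420/11 ≈ -38.182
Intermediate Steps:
I(h, s) = -11 (I(h, s) = 4 - 1*15 = 4 - 15 = -11)
m = 21/11 (m = (-15 - 6)/(-11) = -21*(-1/11) = 21/11 ≈ 1.9091)
R = -20 (R = 4*(-5) = -20)
R*m = -20*21/11 = -420/11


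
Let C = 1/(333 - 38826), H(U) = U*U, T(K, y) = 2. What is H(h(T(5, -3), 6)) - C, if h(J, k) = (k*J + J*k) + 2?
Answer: 26021269/38493 ≈ 676.00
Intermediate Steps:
h(J, k) = 2 + 2*J*k (h(J, k) = (J*k + J*k) + 2 = 2*J*k + 2 = 2 + 2*J*k)
H(U) = U**2
C = -1/38493 (C = 1/(-38493) = -1/38493 ≈ -2.5979e-5)
H(h(T(5, -3), 6)) - C = (2 + 2*2*6)**2 - 1*(-1/38493) = (2 + 24)**2 + 1/38493 = 26**2 + 1/38493 = 676 + 1/38493 = 26021269/38493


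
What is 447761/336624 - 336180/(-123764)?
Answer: 42145737181/10415483184 ≈ 4.0464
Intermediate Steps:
447761/336624 - 336180/(-123764) = 447761*(1/336624) - 336180*(-1/123764) = 447761/336624 + 84045/30941 = 42145737181/10415483184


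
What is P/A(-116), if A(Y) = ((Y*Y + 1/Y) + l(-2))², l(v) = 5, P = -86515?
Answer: -232829168/487640835125 ≈ -0.00047746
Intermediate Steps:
A(Y) = (5 + 1/Y + Y²)² (A(Y) = ((Y*Y + 1/Y) + 5)² = ((Y² + 1/Y) + 5)² = ((1/Y + Y²) + 5)² = (5 + 1/Y + Y²)²)
P/A(-116) = -86515*13456/(1 + (-116)³ + 5*(-116))² = -86515*13456/(1 - 1560896 - 580)² = -86515/((1/13456)*(-1561475)²) = -86515/((1/13456)*2438204175625) = -86515/2438204175625/13456 = -86515*13456/2438204175625 = -232829168/487640835125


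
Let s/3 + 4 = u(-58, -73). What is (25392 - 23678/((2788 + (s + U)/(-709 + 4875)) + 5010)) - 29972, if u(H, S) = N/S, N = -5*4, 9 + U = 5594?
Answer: -10870590168744/2371919053 ≈ -4583.0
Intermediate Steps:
U = 5585 (U = -9 + 5594 = 5585)
N = -20
u(H, S) = -20/S
s = -816/73 (s = -12 + 3*(-20/(-73)) = -12 + 3*(-20*(-1/73)) = -12 + 3*(20/73) = -12 + 60/73 = -816/73 ≈ -11.178)
(25392 - 23678/((2788 + (s + U)/(-709 + 4875)) + 5010)) - 29972 = (25392 - 23678/((2788 + (-816/73 + 5585)/(-709 + 4875)) + 5010)) - 29972 = (25392 - 23678/((2788 + (406889/73)/4166) + 5010)) - 29972 = (25392 - 23678/((2788 + (406889/73)*(1/4166)) + 5010)) - 29972 = (25392 - 23678/((2788 + 406889/304118) + 5010)) - 29972 = (25392 - 23678/(848287873/304118 + 5010)) - 29972 = (25392 - 23678/2371919053/304118) - 29972 = (25392 - 23678*304118/2371919053) - 29972 = (25392 - 7200906004/2371919053) - 29972 = 60220567687772/2371919053 - 29972 = -10870590168744/2371919053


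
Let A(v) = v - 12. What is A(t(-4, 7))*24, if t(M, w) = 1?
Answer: -264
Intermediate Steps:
A(v) = -12 + v
A(t(-4, 7))*24 = (-12 + 1)*24 = -11*24 = -264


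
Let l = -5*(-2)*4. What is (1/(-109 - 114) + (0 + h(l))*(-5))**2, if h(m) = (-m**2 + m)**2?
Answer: 7362886884722928001/49729 ≈ 1.4806e+14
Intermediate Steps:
l = 40 (l = 10*4 = 40)
h(m) = (m - m**2)**2
(1/(-109 - 114) + (0 + h(l))*(-5))**2 = (1/(-109 - 114) + (0 + 40**2*(-1 + 40)**2)*(-5))**2 = (1/(-223) + (0 + 1600*39**2)*(-5))**2 = (-1/223 + (0 + 1600*1521)*(-5))**2 = (-1/223 + (0 + 2433600)*(-5))**2 = (-1/223 + 2433600*(-5))**2 = (-1/223 - 12168000)**2 = (-2713464001/223)**2 = 7362886884722928001/49729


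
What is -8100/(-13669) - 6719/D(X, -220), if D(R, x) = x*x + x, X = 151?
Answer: 298415989/658572420 ≈ 0.45313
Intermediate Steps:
D(R, x) = x + x² (D(R, x) = x² + x = x + x²)
-8100/(-13669) - 6719/D(X, -220) = -8100/(-13669) - 6719*(-1/(220*(1 - 220))) = -8100*(-1/13669) - 6719/((-220*(-219))) = 8100/13669 - 6719/48180 = 298415989/658572420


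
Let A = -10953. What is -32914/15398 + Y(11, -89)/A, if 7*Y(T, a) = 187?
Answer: -1263214360/590290029 ≈ -2.1400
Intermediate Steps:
Y(T, a) = 187/7 (Y(T, a) = (1/7)*187 = 187/7)
-32914/15398 + Y(11, -89)/A = -32914/15398 + (187/7)/(-10953) = -32914*1/15398 + (187/7)*(-1/10953) = -16457/7699 - 187/76671 = -1263214360/590290029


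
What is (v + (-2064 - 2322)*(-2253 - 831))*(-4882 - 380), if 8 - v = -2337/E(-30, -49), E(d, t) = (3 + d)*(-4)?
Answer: -427057194287/6 ≈ -7.1176e+10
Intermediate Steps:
E(d, t) = -12 - 4*d
v = 1067/36 (v = 8 - (-2337)/(-12 - 4*(-30)) = 8 - (-2337)/(-12 + 120) = 8 - (-2337)/108 = 8 - 1*(-779/36) = 8 + 779/36 = 1067/36 ≈ 29.639)
(v + (-2064 - 2322)*(-2253 - 831))*(-4882 - 380) = (1067/36 + (-2064 - 2322)*(-2253 - 831))*(-4882 - 380) = (1067/36 - 4386*(-3084))*(-5262) = (1067/36 + 13526424)*(-5262) = (486952331/36)*(-5262) = -427057194287/6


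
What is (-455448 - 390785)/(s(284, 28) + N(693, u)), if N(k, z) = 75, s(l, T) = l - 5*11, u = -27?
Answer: -846233/304 ≈ -2783.7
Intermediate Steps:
s(l, T) = -55 + l (s(l, T) = l - 55 = -55 + l)
(-455448 - 390785)/(s(284, 28) + N(693, u)) = (-455448 - 390785)/((-55 + 284) + 75) = -846233/(229 + 75) = -846233/304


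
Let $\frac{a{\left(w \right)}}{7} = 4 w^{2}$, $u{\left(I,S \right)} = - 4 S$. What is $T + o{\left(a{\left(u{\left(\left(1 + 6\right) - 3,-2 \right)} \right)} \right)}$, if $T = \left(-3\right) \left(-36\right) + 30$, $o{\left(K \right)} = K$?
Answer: $1930$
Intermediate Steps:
$a{\left(w \right)} = 28 w^{2}$ ($a{\left(w \right)} = 7 \cdot 4 w^{2} = 28 w^{2}$)
$T = 138$ ($T = 108 + 30 = 138$)
$T + o{\left(a{\left(u{\left(\left(1 + 6\right) - 3,-2 \right)} \right)} \right)} = 138 + 28 \left(\left(-4\right) \left(-2\right)\right)^{2} = 138 + 28 \cdot 8^{2} = 138 + 28 \cdot 64 = 138 + 1792 = 1930$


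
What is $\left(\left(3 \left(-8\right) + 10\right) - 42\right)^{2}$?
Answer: $3136$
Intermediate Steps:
$\left(\left(3 \left(-8\right) + 10\right) - 42\right)^{2} = \left(\left(-24 + 10\right) - 42\right)^{2} = \left(-14 - 42\right)^{2} = \left(-56\right)^{2} = 3136$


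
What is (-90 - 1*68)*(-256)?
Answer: 40448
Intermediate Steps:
(-90 - 1*68)*(-256) = (-90 - 68)*(-256) = -158*(-256) = 40448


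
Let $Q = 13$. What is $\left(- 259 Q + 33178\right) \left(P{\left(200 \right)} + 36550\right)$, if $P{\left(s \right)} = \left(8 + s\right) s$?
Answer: $2329729650$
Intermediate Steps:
$P{\left(s \right)} = s \left(8 + s\right)$
$\left(- 259 Q + 33178\right) \left(P{\left(200 \right)} + 36550\right) = \left(\left(-259\right) 13 + 33178\right) \left(200 \left(8 + 200\right) + 36550\right) = \left(-3367 + 33178\right) \left(200 \cdot 208 + 36550\right) = 29811 \left(41600 + 36550\right) = 29811 \cdot 78150 = 2329729650$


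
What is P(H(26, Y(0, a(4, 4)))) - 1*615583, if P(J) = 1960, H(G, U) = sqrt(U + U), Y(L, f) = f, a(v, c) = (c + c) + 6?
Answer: -613623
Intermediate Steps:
a(v, c) = 6 + 2*c (a(v, c) = 2*c + 6 = 6 + 2*c)
H(G, U) = sqrt(2)*sqrt(U) (H(G, U) = sqrt(2*U) = sqrt(2)*sqrt(U))
P(H(26, Y(0, a(4, 4)))) - 1*615583 = 1960 - 1*615583 = 1960 - 615583 = -613623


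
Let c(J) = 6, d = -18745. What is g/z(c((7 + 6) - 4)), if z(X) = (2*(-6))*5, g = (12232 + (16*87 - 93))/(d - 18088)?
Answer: 13531/2209980 ≈ 0.0061227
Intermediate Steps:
g = -13531/36833 (g = (12232 + (16*87 - 93))/(-18745 - 18088) = (12232 + (1392 - 93))/(-36833) = (12232 + 1299)*(-1/36833) = 13531*(-1/36833) = -13531/36833 ≈ -0.36736)
z(X) = -60 (z(X) = -12*5 = -60)
g/z(c((7 + 6) - 4)) = -13531/36833/(-60) = -13531/36833*(-1/60) = 13531/2209980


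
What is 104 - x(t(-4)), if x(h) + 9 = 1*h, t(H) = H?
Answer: 117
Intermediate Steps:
x(h) = -9 + h (x(h) = -9 + 1*h = -9 + h)
104 - x(t(-4)) = 104 - (-9 - 4) = 104 - 1*(-13) = 104 + 13 = 117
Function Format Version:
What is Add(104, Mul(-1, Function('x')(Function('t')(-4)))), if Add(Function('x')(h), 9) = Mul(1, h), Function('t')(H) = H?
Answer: 117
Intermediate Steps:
Function('x')(h) = Add(-9, h) (Function('x')(h) = Add(-9, Mul(1, h)) = Add(-9, h))
Add(104, Mul(-1, Function('x')(Function('t')(-4)))) = Add(104, Mul(-1, Add(-9, -4))) = Add(104, Mul(-1, -13)) = Add(104, 13) = 117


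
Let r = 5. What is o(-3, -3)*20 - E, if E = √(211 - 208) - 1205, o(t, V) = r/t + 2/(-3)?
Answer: 3475/3 - √3 ≈ 1156.6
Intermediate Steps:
o(t, V) = -⅔ + 5/t (o(t, V) = 5/t + 2/(-3) = 5/t + 2*(-⅓) = 5/t - ⅔ = -⅔ + 5/t)
E = -1205 + √3 (E = √3 - 1205 = -1205 + √3 ≈ -1203.3)
o(-3, -3)*20 - E = (-⅔ + 5/(-3))*20 - (-1205 + √3) = (-⅔ + 5*(-⅓))*20 + (1205 - √3) = (-⅔ - 5/3)*20 + (1205 - √3) = -7/3*20 + (1205 - √3) = -140/3 + (1205 - √3) = 3475/3 - √3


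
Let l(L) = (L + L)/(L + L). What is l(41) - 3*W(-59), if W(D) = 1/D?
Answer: 62/59 ≈ 1.0508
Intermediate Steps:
l(L) = 1 (l(L) = (2*L)/((2*L)) = (2*L)*(1/(2*L)) = 1)
l(41) - 3*W(-59) = 1 - 3/(-59) = 1 - 3*(-1/59) = 1 + 3/59 = 62/59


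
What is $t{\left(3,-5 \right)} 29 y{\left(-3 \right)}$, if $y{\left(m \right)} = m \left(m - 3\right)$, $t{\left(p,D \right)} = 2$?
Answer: $1044$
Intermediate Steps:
$y{\left(m \right)} = m \left(-3 + m\right)$
$t{\left(3,-5 \right)} 29 y{\left(-3 \right)} = 2 \cdot 29 \left(- 3 \left(-3 - 3\right)\right) = 58 \left(\left(-3\right) \left(-6\right)\right) = 58 \cdot 18 = 1044$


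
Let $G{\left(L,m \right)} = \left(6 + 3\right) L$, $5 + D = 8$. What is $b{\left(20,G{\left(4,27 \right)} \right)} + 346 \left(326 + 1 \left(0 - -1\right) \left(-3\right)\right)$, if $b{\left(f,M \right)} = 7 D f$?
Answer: $112178$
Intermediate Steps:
$D = 3$ ($D = -5 + 8 = 3$)
$G{\left(L,m \right)} = 9 L$
$b{\left(f,M \right)} = 21 f$ ($b{\left(f,M \right)} = 7 \cdot 3 f = 21 f$)
$b{\left(20,G{\left(4,27 \right)} \right)} + 346 \left(326 + 1 \left(0 - -1\right) \left(-3\right)\right) = 21 \cdot 20 + 346 \left(326 + 1 \left(0 - -1\right) \left(-3\right)\right) = 420 + 346 \left(326 + 1 \left(0 + 1\right) \left(-3\right)\right) = 420 + 346 \left(326 + 1 \cdot 1 \left(-3\right)\right) = 420 + 346 \left(326 + 1 \left(-3\right)\right) = 420 + 346 \left(326 - 3\right) = 420 + 346 \cdot 323 = 420 + 111758 = 112178$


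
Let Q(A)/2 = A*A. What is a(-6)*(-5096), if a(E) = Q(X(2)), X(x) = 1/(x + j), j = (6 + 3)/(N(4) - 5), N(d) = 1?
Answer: -163072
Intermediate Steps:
j = -9/4 (j = (6 + 3)/(1 - 5) = 9/(-4) = 9*(-¼) = -9/4 ≈ -2.2500)
X(x) = 1/(-9/4 + x) (X(x) = 1/(x - 9/4) = 1/(-9/4 + x))
Q(A) = 2*A² (Q(A) = 2*(A*A) = 2*A²)
a(E) = 32 (a(E) = 2*(4/(-9 + 4*2))² = 2*(4/(-9 + 8))² = 2*(4/(-1))² = 2*(4*(-1))² = 2*(-4)² = 2*16 = 32)
a(-6)*(-5096) = 32*(-5096) = -163072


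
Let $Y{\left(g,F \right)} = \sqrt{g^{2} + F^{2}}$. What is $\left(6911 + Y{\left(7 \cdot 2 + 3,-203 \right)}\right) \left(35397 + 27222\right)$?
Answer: $432759909 + 62619 \sqrt{41498} \approx 4.4552 \cdot 10^{8}$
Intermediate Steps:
$Y{\left(g,F \right)} = \sqrt{F^{2} + g^{2}}$
$\left(6911 + Y{\left(7 \cdot 2 + 3,-203 \right)}\right) \left(35397 + 27222\right) = \left(6911 + \sqrt{\left(-203\right)^{2} + \left(7 \cdot 2 + 3\right)^{2}}\right) \left(35397 + 27222\right) = \left(6911 + \sqrt{41209 + \left(14 + 3\right)^{2}}\right) 62619 = \left(6911 + \sqrt{41209 + 17^{2}}\right) 62619 = \left(6911 + \sqrt{41209 + 289}\right) 62619 = \left(6911 + \sqrt{41498}\right) 62619 = 432759909 + 62619 \sqrt{41498}$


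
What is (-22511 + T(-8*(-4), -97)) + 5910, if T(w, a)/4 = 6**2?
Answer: -16457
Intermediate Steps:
T(w, a) = 144 (T(w, a) = 4*6**2 = 4*36 = 144)
(-22511 + T(-8*(-4), -97)) + 5910 = (-22511 + 144) + 5910 = -22367 + 5910 = -16457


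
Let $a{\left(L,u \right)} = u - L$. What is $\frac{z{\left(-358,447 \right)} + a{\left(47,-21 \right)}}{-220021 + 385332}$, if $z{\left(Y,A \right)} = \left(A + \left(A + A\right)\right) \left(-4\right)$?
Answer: $- \frac{5432}{165311} \approx -0.032859$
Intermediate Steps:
$z{\left(Y,A \right)} = - 12 A$ ($z{\left(Y,A \right)} = \left(A + 2 A\right) \left(-4\right) = 3 A \left(-4\right) = - 12 A$)
$\frac{z{\left(-358,447 \right)} + a{\left(47,-21 \right)}}{-220021 + 385332} = \frac{\left(-12\right) 447 - 68}{-220021 + 385332} = \frac{-5364 - 68}{165311} = \left(-5364 - 68\right) \frac{1}{165311} = \left(-5432\right) \frac{1}{165311} = - \frac{5432}{165311}$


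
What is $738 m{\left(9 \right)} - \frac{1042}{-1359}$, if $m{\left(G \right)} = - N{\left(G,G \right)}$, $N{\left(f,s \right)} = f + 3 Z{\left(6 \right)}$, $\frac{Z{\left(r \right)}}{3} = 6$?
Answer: $- \frac{63184304}{1359} \approx -46493.0$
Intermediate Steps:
$Z{\left(r \right)} = 18$ ($Z{\left(r \right)} = 3 \cdot 6 = 18$)
$N{\left(f,s \right)} = 54 + f$ ($N{\left(f,s \right)} = f + 3 \cdot 18 = f + 54 = 54 + f$)
$m{\left(G \right)} = -54 - G$ ($m{\left(G \right)} = - (54 + G) = -54 - G$)
$738 m{\left(9 \right)} - \frac{1042}{-1359} = 738 \left(-54 - 9\right) - \frac{1042}{-1359} = 738 \left(-54 - 9\right) - - \frac{1042}{1359} = 738 \left(-63\right) + \frac{1042}{1359} = -46494 + \frac{1042}{1359} = - \frac{63184304}{1359}$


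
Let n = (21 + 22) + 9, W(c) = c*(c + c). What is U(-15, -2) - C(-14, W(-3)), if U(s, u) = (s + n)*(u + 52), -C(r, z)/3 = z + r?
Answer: 1862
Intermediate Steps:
W(c) = 2*c² (W(c) = c*(2*c) = 2*c²)
n = 52 (n = 43 + 9 = 52)
C(r, z) = -3*r - 3*z (C(r, z) = -3*(z + r) = -3*(r + z) = -3*r - 3*z)
U(s, u) = (52 + s)*(52 + u) (U(s, u) = (s + 52)*(u + 52) = (52 + s)*(52 + u))
U(-15, -2) - C(-14, W(-3)) = (2704 + 52*(-15) + 52*(-2) - 15*(-2)) - (-3*(-14) - 6*(-3)²) = (2704 - 780 - 104 + 30) - (42 - 6*9) = 1850 - (42 - 3*18) = 1850 - (42 - 54) = 1850 - 1*(-12) = 1850 + 12 = 1862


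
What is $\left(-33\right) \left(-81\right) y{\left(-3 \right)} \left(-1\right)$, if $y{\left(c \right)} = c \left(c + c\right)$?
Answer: $-48114$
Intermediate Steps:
$y{\left(c \right)} = 2 c^{2}$ ($y{\left(c \right)} = c 2 c = 2 c^{2}$)
$\left(-33\right) \left(-81\right) y{\left(-3 \right)} \left(-1\right) = \left(-33\right) \left(-81\right) 2 \left(-3\right)^{2} \left(-1\right) = 2673 \cdot 2 \cdot 9 \left(-1\right) = 2673 \cdot 18 \left(-1\right) = 2673 \left(-18\right) = -48114$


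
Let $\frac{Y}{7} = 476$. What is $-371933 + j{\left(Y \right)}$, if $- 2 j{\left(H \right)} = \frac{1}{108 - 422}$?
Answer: $- \frac{233573923}{628} \approx -3.7193 \cdot 10^{5}$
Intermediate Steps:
$Y = 3332$ ($Y = 7 \cdot 476 = 3332$)
$j{\left(H \right)} = \frac{1}{628}$ ($j{\left(H \right)} = - \frac{1}{2 \left(108 - 422\right)} = - \frac{1}{2 \left(-314\right)} = \left(- \frac{1}{2}\right) \left(- \frac{1}{314}\right) = \frac{1}{628}$)
$-371933 + j{\left(Y \right)} = -371933 + \frac{1}{628} = - \frac{233573923}{628}$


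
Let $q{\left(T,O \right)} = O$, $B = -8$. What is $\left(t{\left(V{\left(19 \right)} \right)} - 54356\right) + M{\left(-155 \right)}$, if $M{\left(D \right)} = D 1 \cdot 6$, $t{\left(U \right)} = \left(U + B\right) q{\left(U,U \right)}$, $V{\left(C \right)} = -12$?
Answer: $-55046$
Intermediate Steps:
$t{\left(U \right)} = U \left(-8 + U\right)$ ($t{\left(U \right)} = \left(U - 8\right) U = \left(-8 + U\right) U = U \left(-8 + U\right)$)
$M{\left(D \right)} = 6 D$ ($M{\left(D \right)} = D 6 = 6 D$)
$\left(t{\left(V{\left(19 \right)} \right)} - 54356\right) + M{\left(-155 \right)} = \left(- 12 \left(-8 - 12\right) - 54356\right) + 6 \left(-155\right) = \left(\left(-12\right) \left(-20\right) - 54356\right) - 930 = \left(240 - 54356\right) - 930 = -54116 - 930 = -55046$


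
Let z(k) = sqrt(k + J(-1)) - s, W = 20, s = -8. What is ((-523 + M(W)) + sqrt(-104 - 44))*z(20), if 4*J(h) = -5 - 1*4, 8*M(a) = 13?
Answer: -(16 + sqrt(71))*(4171 - 16*I*sqrt(37))/16 ≈ -6367.6 + 148.58*I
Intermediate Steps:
M(a) = 13/8 (M(a) = (1/8)*13 = 13/8)
J(h) = -9/4 (J(h) = (-5 - 1*4)/4 = (-5 - 4)/4 = (1/4)*(-9) = -9/4)
z(k) = 8 + sqrt(-9/4 + k) (z(k) = sqrt(k - 9/4) - 1*(-8) = sqrt(-9/4 + k) + 8 = 8 + sqrt(-9/4 + k))
((-523 + M(W)) + sqrt(-104 - 44))*z(20) = ((-523 + 13/8) + sqrt(-104 - 44))*(8 + sqrt(-9 + 4*20)/2) = (-4171/8 + sqrt(-148))*(8 + sqrt(-9 + 80)/2) = (-4171/8 + 2*I*sqrt(37))*(8 + sqrt(71)/2) = (8 + sqrt(71)/2)*(-4171/8 + 2*I*sqrt(37))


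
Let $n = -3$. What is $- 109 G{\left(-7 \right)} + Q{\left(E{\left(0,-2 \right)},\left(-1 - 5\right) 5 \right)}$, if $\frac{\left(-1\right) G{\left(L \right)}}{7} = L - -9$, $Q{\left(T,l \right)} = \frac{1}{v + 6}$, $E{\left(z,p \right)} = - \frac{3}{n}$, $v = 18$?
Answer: $\frac{36625}{24} \approx 1526.0$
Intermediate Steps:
$E{\left(z,p \right)} = 1$ ($E{\left(z,p \right)} = - \frac{3}{-3} = \left(-3\right) \left(- \frac{1}{3}\right) = 1$)
$Q{\left(T,l \right)} = \frac{1}{24}$ ($Q{\left(T,l \right)} = \frac{1}{18 + 6} = \frac{1}{24}$)
$G{\left(L \right)} = -63 - 7 L$ ($G{\left(L \right)} = - 7 \left(L - -9\right) = - 7 \left(L + 9\right) = - 7 \left(9 + L\right) = -63 - 7 L$)
$- 109 G{\left(-7 \right)} + Q{\left(E{\left(0,-2 \right)},\left(-1 - 5\right) 5 \right)} = - 109 \left(-63 - -49\right) + \frac{1}{24} = - 109 \left(-63 + 49\right) + \frac{1}{24} = \left(-109\right) \left(-14\right) + \frac{1}{24} = 1526 + \frac{1}{24} = \frac{36625}{24}$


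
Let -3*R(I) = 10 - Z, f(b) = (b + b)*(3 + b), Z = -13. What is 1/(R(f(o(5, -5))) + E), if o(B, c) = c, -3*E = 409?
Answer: -1/144 ≈ -0.0069444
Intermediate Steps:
E = -409/3 (E = -⅓*409 = -409/3 ≈ -136.33)
f(b) = 2*b*(3 + b) (f(b) = (2*b)*(3 + b) = 2*b*(3 + b))
R(I) = -23/3 (R(I) = -(10 - 1*(-13))/3 = -(10 + 13)/3 = -⅓*23 = -23/3)
1/(R(f(o(5, -5))) + E) = 1/(-23/3 - 409/3) = 1/(-144) = -1/144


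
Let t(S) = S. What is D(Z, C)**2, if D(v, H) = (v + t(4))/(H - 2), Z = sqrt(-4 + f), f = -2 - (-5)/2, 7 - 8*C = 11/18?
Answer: 259200/29929 + 82944*I*sqrt(14)/29929 ≈ 8.6605 + 10.369*I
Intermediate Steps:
C = 115/144 (C = 7/8 - 11/(8*18) = 7/8 - 1/8*11/18 = 7/8 - 11/144 = 115/144 ≈ 0.79861)
f = 1/2 (f = -2 - (-5)/2 = -2 - 1*(-5/2) = -2 + 5/2 = 1/2 ≈ 0.50000)
Z = I*sqrt(14)/2 (Z = sqrt(-4 + 1/2) = sqrt(-7/2) = I*sqrt(14)/2 ≈ 1.8708*I)
D(v, H) = (4 + v)/(-2 + H) (D(v, H) = (v + 4)/(H - 2) = (4 + v)/(-2 + H))
D(Z, C)**2 = ((4 + I*sqrt(14)/2)/(-2 + 115/144))**2 = ((4 + I*sqrt(14)/2)/(-173/144))**2 = (-144*(4 + I*sqrt(14)/2)/173)**2 = (-576/173 - 72*I*sqrt(14)/173)**2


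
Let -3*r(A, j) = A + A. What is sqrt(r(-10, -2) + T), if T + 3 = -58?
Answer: I*sqrt(489)/3 ≈ 7.3711*I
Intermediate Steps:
T = -61 (T = -3 - 58 = -61)
r(A, j) = -2*A/3 (r(A, j) = -(A + A)/3 = -2*A/3)
sqrt(r(-10, -2) + T) = sqrt(-2/3*(-10) - 61) = sqrt(20/3 - 61) = sqrt(-163/3) = I*sqrt(489)/3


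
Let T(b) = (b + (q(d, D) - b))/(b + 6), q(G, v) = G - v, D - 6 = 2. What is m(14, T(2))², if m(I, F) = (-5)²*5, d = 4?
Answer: 15625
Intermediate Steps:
D = 8 (D = 6 + 2 = 8)
T(b) = -4/(6 + b) (T(b) = (b + ((4 - 1*8) - b))/(b + 6) = (b + ((4 - 8) - b))/(6 + b) = (b + (-4 - b))/(6 + b) = -4/(6 + b))
m(I, F) = 125 (m(I, F) = 25*5 = 125)
m(14, T(2))² = 125² = 15625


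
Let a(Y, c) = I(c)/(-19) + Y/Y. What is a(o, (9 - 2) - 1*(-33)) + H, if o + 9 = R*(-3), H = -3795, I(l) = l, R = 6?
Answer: -72126/19 ≈ -3796.1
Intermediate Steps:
o = -27 (o = -9 + 6*(-3) = -9 - 18 = -27)
a(Y, c) = 1 - c/19 (a(Y, c) = c/(-19) + Y/Y = c*(-1/19) + 1 = -c/19 + 1 = 1 - c/19)
a(o, (9 - 2) - 1*(-33)) + H = (1 - ((9 - 2) - 1*(-33))/19) - 3795 = (1 - (7 + 33)/19) - 3795 = (1 - 1/19*40) - 3795 = (1 - 40/19) - 3795 = -21/19 - 3795 = -72126/19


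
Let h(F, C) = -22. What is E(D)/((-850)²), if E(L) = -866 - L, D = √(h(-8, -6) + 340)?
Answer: -433/361250 - √318/722500 ≈ -0.0012233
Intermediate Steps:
D = √318 (D = √(-22 + 340) = √318 ≈ 17.833)
E(D)/((-850)²) = (-866 - √318)/((-850)²) = (-866 - √318)/722500 = (-866 - √318)*(1/722500) = -433/361250 - √318/722500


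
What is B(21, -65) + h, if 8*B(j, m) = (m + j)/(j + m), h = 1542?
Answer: 12337/8 ≈ 1542.1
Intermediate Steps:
B(j, m) = 1/8 (B(j, m) = ((m + j)/(j + m))/8 = ((j + m)/(j + m))/8 = (1/8)*1 = 1/8)
B(21, -65) + h = 1/8 + 1542 = 12337/8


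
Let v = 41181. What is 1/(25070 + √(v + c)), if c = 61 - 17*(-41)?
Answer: 25070/628462961 - √41939/628462961 ≈ 3.9565e-5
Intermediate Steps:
c = 758 (c = 61 + 697 = 758)
1/(25070 + √(v + c)) = 1/(25070 + √(41181 + 758)) = 1/(25070 + √41939)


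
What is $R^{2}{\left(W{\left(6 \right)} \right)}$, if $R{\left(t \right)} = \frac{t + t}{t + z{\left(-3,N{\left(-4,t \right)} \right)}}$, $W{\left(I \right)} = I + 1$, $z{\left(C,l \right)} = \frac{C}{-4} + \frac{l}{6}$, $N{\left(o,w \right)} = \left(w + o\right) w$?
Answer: $\frac{3136}{2025} \approx 1.5486$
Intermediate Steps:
$N{\left(o,w \right)} = w \left(o + w\right)$ ($N{\left(o,w \right)} = \left(o + w\right) w = w \left(o + w\right)$)
$z{\left(C,l \right)} = - \frac{C}{4} + \frac{l}{6}$ ($z{\left(C,l \right)} = C \left(- \frac{1}{4}\right) + l \frac{1}{6} = - \frac{C}{4} + \frac{l}{6}$)
$W{\left(I \right)} = 1 + I$
$R{\left(t \right)} = \frac{2 t}{\frac{3}{4} + t + \frac{t \left(-4 + t\right)}{6}}$ ($R{\left(t \right)} = \frac{t + t}{t + \left(\left(- \frac{1}{4}\right) \left(-3\right) + \frac{t \left(-4 + t\right)}{6}\right)} = \frac{2 t}{t + \left(\frac{3}{4} + \frac{t \left(-4 + t\right)}{6}\right)} = \frac{2 t}{\frac{3}{4} + t + \frac{t \left(-4 + t\right)}{6}}$)
$R^{2}{\left(W{\left(6 \right)} \right)} = \left(\frac{24 \left(1 + 6\right)}{9 + 2 \left(1 + 6\right)^{2} + 4 \left(1 + 6\right)}\right)^{2} = \left(24 \cdot 7 \frac{1}{9 + 2 \cdot 7^{2} + 4 \cdot 7}\right)^{2} = \left(24 \cdot 7 \frac{1}{9 + 2 \cdot 49 + 28}\right)^{2} = \left(24 \cdot 7 \frac{1}{9 + 98 + 28}\right)^{2} = \left(24 \cdot 7 \cdot \frac{1}{135}\right)^{2} = \left(\frac{56}{45}\right)^{2} = \frac{3136}{2025}$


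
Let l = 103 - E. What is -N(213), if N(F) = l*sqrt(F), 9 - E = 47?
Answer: -141*sqrt(213) ≈ -2057.8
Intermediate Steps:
E = -38 (E = 9 - 1*47 = 9 - 47 = -38)
l = 141 (l = 103 - 1*(-38) = 103 + 38 = 141)
N(F) = 141*sqrt(F)
-N(213) = -141*sqrt(213)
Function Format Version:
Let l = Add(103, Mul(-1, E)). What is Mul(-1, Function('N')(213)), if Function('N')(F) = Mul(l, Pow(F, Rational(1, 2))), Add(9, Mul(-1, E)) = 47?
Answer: Mul(-141, Pow(213, Rational(1, 2))) ≈ -2057.8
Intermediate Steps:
E = -38 (E = Add(9, Mul(-1, 47)) = Add(9, -47) = -38)
l = 141 (l = Add(103, Mul(-1, -38)) = Add(103, 38) = 141)
Function('N')(F) = Mul(141, Pow(F, Rational(1, 2)))
Mul(-1, Function('N')(213)) = Mul(-1, Mul(141, Pow(213, Rational(1, 2)))) = Mul(-141, Pow(213, Rational(1, 2)))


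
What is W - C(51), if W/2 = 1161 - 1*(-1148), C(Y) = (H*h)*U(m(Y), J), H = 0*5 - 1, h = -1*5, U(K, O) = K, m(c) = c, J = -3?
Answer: 4363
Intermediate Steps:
h = -5
H = -1 (H = 0 - 1 = -1)
C(Y) = 5*Y (C(Y) = (-1*(-5))*Y = 5*Y)
W = 4618 (W = 2*(1161 - 1*(-1148)) = 2*(1161 + 1148) = 2*2309 = 4618)
W - C(51) = 4618 - 5*51 = 4618 - 1*255 = 4618 - 255 = 4363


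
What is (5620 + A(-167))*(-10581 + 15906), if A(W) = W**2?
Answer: 178435425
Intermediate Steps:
(5620 + A(-167))*(-10581 + 15906) = (5620 + (-167)**2)*(-10581 + 15906) = (5620 + 27889)*5325 = 33509*5325 = 178435425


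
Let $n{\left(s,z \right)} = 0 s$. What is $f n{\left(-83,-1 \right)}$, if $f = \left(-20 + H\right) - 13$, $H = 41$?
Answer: $0$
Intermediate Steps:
$f = 8$ ($f = \left(-20 + 41\right) - 13 = 21 - 13 = 8$)
$n{\left(s,z \right)} = 0$
$f n{\left(-83,-1 \right)} = 8 \cdot 0 = 0$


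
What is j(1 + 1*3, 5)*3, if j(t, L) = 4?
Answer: 12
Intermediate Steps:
j(1 + 1*3, 5)*3 = 4*3 = 12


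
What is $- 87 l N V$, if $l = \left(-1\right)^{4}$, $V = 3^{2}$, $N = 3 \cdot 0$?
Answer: $0$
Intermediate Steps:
$N = 0$
$V = 9$
$l = 1$
$- 87 l N V = \left(-87\right) 1 \cdot 0 \cdot 9 = \left(-87\right) 0 = 0$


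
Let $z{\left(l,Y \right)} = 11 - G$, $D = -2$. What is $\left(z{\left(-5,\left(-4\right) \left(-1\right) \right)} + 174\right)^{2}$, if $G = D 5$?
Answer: $38025$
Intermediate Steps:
$G = -10$ ($G = \left(-2\right) 5 = -10$)
$z{\left(l,Y \right)} = 21$ ($z{\left(l,Y \right)} = 11 - -10 = 11 + 10 = 21$)
$\left(z{\left(-5,\left(-4\right) \left(-1\right) \right)} + 174\right)^{2} = \left(21 + 174\right)^{2} = 195^{2} = 38025$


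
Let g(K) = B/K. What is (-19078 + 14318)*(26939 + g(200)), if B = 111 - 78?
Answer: -641152127/5 ≈ -1.2823e+8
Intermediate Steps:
B = 33
g(K) = 33/K
(-19078 + 14318)*(26939 + g(200)) = (-19078 + 14318)*(26939 + 33/200) = -4760*(26939 + 33*(1/200)) = -4760*(26939 + 33/200) = -4760*5387833/200 = -641152127/5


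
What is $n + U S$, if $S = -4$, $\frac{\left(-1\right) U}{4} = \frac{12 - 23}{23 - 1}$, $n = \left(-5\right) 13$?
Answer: $-73$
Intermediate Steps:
$n = -65$
$U = 2$ ($U = - 4 \frac{12 - 23}{23 - 1} = - 4 \left(- \frac{11}{22}\right) = - 4 \left(\left(-11\right) \frac{1}{22}\right) = \left(-4\right) \left(- \frac{1}{2}\right) = 2$)
$n + U S = -65 + 2 \left(-4\right) = -65 - 8 = -73$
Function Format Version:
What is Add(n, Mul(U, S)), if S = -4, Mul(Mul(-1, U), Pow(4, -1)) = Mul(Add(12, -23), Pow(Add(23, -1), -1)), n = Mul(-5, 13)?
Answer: -73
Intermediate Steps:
n = -65
U = 2 (U = Mul(-4, Mul(Add(12, -23), Pow(Add(23, -1), -1))) = Mul(-4, Mul(-11, Pow(22, -1))) = Mul(-4, Mul(-11, Rational(1, 22))) = Mul(-4, Rational(-1, 2)) = 2)
Add(n, Mul(U, S)) = Add(-65, Mul(2, -4)) = Add(-65, -8) = -73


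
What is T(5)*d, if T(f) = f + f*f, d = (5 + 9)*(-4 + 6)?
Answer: 840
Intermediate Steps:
d = 28 (d = 14*2 = 28)
T(f) = f + f**2
T(5)*d = (5*(1 + 5))*28 = (5*6)*28 = 30*28 = 840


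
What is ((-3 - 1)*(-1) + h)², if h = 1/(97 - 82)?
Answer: 3721/225 ≈ 16.538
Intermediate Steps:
h = 1/15 ≈ 0.066667
((-3 - 1)*(-1) + h)² = ((-3 - 1)*(-1) + 1/15)² = (-4*(-1) + 1/15)² = (4 + 1/15)² = (61/15)² = 3721/225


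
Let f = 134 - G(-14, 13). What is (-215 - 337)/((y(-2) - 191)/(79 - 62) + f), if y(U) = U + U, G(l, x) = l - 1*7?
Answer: -1173/305 ≈ -3.8459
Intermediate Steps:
G(l, x) = -7 + l (G(l, x) = l - 7 = -7 + l)
f = 155 (f = 134 - (-7 - 14) = 134 - 1*(-21) = 134 + 21 = 155)
y(U) = 2*U
(-215 - 337)/((y(-2) - 191)/(79 - 62) + f) = (-215 - 337)/((2*(-2) - 191)/(79 - 62) + 155) = -552/((-4 - 191)/17 + 155) = -552/(-195*1/17 + 155) = -552/(-195/17 + 155) = -552/2440/17 = -552*17/2440 = -1173/305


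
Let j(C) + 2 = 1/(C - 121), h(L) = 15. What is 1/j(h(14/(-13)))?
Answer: -106/213 ≈ -0.49765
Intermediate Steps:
j(C) = -2 + 1/(-121 + C) (j(C) = -2 + 1/(C - 121) = -2 + 1/(-121 + C))
1/j(h(14/(-13))) = 1/((243 - 2*15)/(-121 + 15)) = 1/((243 - 30)/(-106)) = 1/(-1/106*213) = 1/(-213/106) = -106/213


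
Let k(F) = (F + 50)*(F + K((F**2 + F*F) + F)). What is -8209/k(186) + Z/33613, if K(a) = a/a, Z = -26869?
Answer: -1461711825/1483408916 ≈ -0.98537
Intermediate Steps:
K(a) = 1
k(F) = (1 + F)*(50 + F) (k(F) = (F + 50)*(F + 1) = (50 + F)*(1 + F) = (1 + F)*(50 + F))
-8209/k(186) + Z/33613 = -8209/(50 + 186**2 + 51*186) - 26869/33613 = -8209/(50 + 34596 + 9486) - 26869*1/33613 = -8209/44132 - 26869/33613 = -1461711825/1483408916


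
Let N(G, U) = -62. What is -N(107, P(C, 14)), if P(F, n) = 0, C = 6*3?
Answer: 62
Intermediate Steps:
C = 18
-N(107, P(C, 14)) = -1*(-62) = 62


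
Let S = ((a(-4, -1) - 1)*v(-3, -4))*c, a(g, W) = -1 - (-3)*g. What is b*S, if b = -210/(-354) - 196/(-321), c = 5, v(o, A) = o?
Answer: 1595930/6313 ≈ 252.80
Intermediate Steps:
b = 22799/18939 (b = -210*(-1/354) - 196*(-1/321) = 35/59 + 196/321 = 22799/18939 ≈ 1.2038)
a(g, W) = -1 + 3*g
S = 210 (S = (((-1 + 3*(-4)) - 1)*(-3))*5 = (((-1 - 12) - 1)*(-3))*5 = ((-13 - 1)*(-3))*5 = -14*(-3)*5 = 42*5 = 210)
b*S = (22799/18939)*210 = 1595930/6313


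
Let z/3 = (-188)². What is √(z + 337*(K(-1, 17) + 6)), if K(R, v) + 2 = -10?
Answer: √104010 ≈ 322.51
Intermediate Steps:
K(R, v) = -12 (K(R, v) = -2 - 10 = -12)
z = 106032 (z = 3*(-188)² = 3*35344 = 106032)
√(z + 337*(K(-1, 17) + 6)) = √(106032 + 337*(-12 + 6)) = √(106032 + 337*(-6)) = √(106032 - 2022) = √104010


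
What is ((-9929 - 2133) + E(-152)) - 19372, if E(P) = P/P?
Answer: -31433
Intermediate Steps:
E(P) = 1
((-9929 - 2133) + E(-152)) - 19372 = ((-9929 - 2133) + 1) - 19372 = (-12062 + 1) - 19372 = -12061 - 19372 = -31433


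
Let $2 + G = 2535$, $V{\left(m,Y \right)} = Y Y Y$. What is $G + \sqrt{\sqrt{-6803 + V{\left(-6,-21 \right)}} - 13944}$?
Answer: $2533 + 2 \sqrt{-3486 + 2 i \sqrt{251}} \approx 2533.5 + 118.09 i$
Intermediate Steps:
$V{\left(m,Y \right)} = Y^{3}$ ($V{\left(m,Y \right)} = Y^{2} Y = Y^{3}$)
$G = 2533$ ($G = -2 + 2535 = 2533$)
$G + \sqrt{\sqrt{-6803 + V{\left(-6,-21 \right)}} - 13944} = 2533 + \sqrt{\sqrt{-6803 + \left(-21\right)^{3}} - 13944} = 2533 + \sqrt{\sqrt{-6803 - 9261} - 13944} = 2533 + \sqrt{\sqrt{-16064} - 13944} = 2533 + \sqrt{8 i \sqrt{251} - 13944} = 2533 + \sqrt{-13944 + 8 i \sqrt{251}}$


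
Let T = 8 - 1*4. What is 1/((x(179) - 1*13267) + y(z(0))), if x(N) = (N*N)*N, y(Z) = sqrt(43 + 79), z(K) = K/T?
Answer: 2861036/16371053986531 - sqrt(122)/32742107973062 ≈ 1.7476e-7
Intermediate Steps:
T = 4 (T = 8 - 4 = 4)
z(K) = K/4
y(Z) = sqrt(122)
x(N) = N**3 (x(N) = N**2*N = N**3)
1/((x(179) - 1*13267) + y(z(0))) = 1/((179**3 - 1*13267) + sqrt(122)) = 1/((5735339 - 13267) + sqrt(122)) = 1/(5722072 + sqrt(122))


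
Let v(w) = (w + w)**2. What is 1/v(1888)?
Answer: 1/14258176 ≈ 7.0135e-8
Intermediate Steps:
v(w) = 4*w**2 (v(w) = (2*w)**2 = 4*w**2)
1/v(1888) = 1/(4*1888**2) = 1/(4*3564544) = 1/14258176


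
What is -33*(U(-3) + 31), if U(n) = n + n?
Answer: -825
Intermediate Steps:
U(n) = 2*n
-33*(U(-3) + 31) = -33*(2*(-3) + 31) = -33*(-6 + 31) = -33*25 = -825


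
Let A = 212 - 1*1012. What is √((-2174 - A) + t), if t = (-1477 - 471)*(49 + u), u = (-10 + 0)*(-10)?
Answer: I*√291626 ≈ 540.02*I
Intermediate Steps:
u = 100 (u = -10*(-10) = 100)
A = -800 (A = 212 - 1012 = -800)
t = -290252 (t = (-1477 - 471)*(49 + 100) = -1948*149 = -290252)
√((-2174 - A) + t) = √((-2174 - 1*(-800)) - 290252) = √((-2174 + 800) - 290252) = √(-1374 - 290252) = √(-291626) = I*√291626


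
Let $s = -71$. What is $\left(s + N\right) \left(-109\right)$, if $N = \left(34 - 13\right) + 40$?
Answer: $1090$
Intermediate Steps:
$N = 61$ ($N = 21 + 40 = 61$)
$\left(s + N\right) \left(-109\right) = \left(-71 + 61\right) \left(-109\right) = \left(-10\right) \left(-109\right) = 1090$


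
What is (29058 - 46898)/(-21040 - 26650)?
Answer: 1784/4769 ≈ 0.37408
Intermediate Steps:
(29058 - 46898)/(-21040 - 26650) = -17840/(-47690) = -17840*(-1/47690) = 1784/4769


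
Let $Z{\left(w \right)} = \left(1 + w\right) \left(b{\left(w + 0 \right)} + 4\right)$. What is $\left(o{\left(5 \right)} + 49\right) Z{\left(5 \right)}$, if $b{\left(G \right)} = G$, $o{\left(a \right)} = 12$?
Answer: $3294$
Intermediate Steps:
$Z{\left(w \right)} = \left(1 + w\right) \left(4 + w\right)$ ($Z{\left(w \right)} = \left(1 + w\right) \left(\left(w + 0\right) + 4\right) = \left(1 + w\right) \left(w + 4\right) = \left(1 + w\right) \left(4 + w\right)$)
$\left(o{\left(5 \right)} + 49\right) Z{\left(5 \right)} = \left(12 + 49\right) \left(4 + 5^{2} + 5 \cdot 5\right) = 61 \left(4 + 25 + 25\right) = 61 \cdot 54 = 3294$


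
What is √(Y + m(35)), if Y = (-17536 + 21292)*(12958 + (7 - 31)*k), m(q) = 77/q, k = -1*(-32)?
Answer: √1144641055/5 ≈ 6766.5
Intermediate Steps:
k = 32
Y = 45785640 (Y = (-17536 + 21292)*(12958 + (7 - 31)*32) = 3756*(12958 - 24*32) = 3756*(12958 - 768) = 3756*12190 = 45785640)
√(Y + m(35)) = √(45785640 + 77/35) = √(45785640 + 77*(1/35)) = √(45785640 + 11/5) = √(228928211/5) = √1144641055/5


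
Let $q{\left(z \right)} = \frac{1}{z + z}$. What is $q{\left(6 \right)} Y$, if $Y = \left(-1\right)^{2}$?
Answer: $\frac{1}{12} \approx 0.083333$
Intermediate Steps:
$q{\left(z \right)} = \frac{1}{2 z}$
$Y = 1$
$q{\left(6 \right)} Y = \frac{1}{2 \cdot 6} \cdot 1 = \frac{1}{2} \cdot \frac{1}{6} \cdot 1 = \frac{1}{12} \cdot 1 = \frac{1}{12}$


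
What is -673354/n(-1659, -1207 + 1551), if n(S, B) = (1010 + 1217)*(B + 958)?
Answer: -336677/1449777 ≈ -0.23223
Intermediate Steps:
n(S, B) = 2133466 + 2227*B (n(S, B) = 2227*(958 + B) = 2133466 + 2227*B)
-673354/n(-1659, -1207 + 1551) = -673354/(2133466 + 2227*(-1207 + 1551)) = -673354/(2133466 + 2227*344) = -673354/(2133466 + 766088) = -673354/2899554 = -673354*1/2899554 = -336677/1449777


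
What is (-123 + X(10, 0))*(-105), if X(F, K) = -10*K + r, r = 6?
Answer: 12285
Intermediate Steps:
X(F, K) = 6 - 10*K (X(F, K) = -10*K + 6 = 6 - 10*K)
(-123 + X(10, 0))*(-105) = (-123 + (6 - 10*0))*(-105) = (-123 + (6 + 0))*(-105) = (-123 + 6)*(-105) = -117*(-105) = 12285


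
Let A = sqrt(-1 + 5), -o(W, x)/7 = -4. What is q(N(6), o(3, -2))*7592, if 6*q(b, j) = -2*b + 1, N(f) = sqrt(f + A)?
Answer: 3796/3 - 15184*sqrt(2)/3 ≈ -5892.5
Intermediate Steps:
o(W, x) = 28 (o(W, x) = -7*(-4) = 28)
A = 2 (A = sqrt(4) = 2)
N(f) = sqrt(2 + f) (N(f) = sqrt(f + 2) = sqrt(2 + f))
q(b, j) = 1/6 - b/3 (q(b, j) = (-2*b + 1)/6 = (1 - 2*b)/6 = 1/6 - b/3)
q(N(6), o(3, -2))*7592 = (1/6 - sqrt(2 + 6)/3)*7592 = (1/6 - 2*sqrt(2)/3)*7592 = 3796/3 - 15184*sqrt(2)/3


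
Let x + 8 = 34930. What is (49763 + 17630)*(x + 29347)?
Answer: 4331280717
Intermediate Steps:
x = 34922 (x = -8 + 34930 = 34922)
(49763 + 17630)*(x + 29347) = (49763 + 17630)*(34922 + 29347) = 67393*64269 = 4331280717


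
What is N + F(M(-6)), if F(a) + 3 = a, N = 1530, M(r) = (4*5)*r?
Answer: 1407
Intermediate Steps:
M(r) = 20*r
F(a) = -3 + a
N + F(M(-6)) = 1530 + (-3 + 20*(-6)) = 1530 + (-3 - 120) = 1530 - 123 = 1407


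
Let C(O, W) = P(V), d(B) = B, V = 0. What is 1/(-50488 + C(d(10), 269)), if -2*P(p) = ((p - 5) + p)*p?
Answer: -1/50488 ≈ -1.9807e-5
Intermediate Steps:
P(p) = -p*(-5 + 2*p)/2 (P(p) = -((p - 5) + p)*p/2 = -((-5 + p) + p)*p/2 = -(-5 + 2*p)*p/2 = -p*(-5 + 2*p)/2)
C(O, W) = 0 (C(O, W) = (½)*0*(5 - 2*0) = (½)*0*(5 + 0) = (½)*0*5 = 0)
1/(-50488 + C(d(10), 269)) = 1/(-50488 + 0) = 1/(-50488) = -1/50488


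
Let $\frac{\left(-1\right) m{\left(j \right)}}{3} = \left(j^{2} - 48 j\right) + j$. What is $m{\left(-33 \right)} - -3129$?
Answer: $-4791$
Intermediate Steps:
$m{\left(j \right)} = - 3 j^{2} + 141 j$ ($m{\left(j \right)} = - 3 \left(\left(j^{2} - 48 j\right) + j\right) = - 3 \left(j^{2} - 47 j\right) = - 3 j^{2} + 141 j$)
$m{\left(-33 \right)} - -3129 = 3 \left(-33\right) \left(47 - -33\right) - -3129 = 3 \left(-33\right) \left(47 + 33\right) + 3129 = 3 \left(-33\right) 80 + 3129 = -7920 + 3129 = -4791$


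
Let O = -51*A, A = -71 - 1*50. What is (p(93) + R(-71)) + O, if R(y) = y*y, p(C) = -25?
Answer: 11187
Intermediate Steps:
R(y) = y²
A = -121 (A = -71 - 50 = -121)
O = 6171 (O = -51*(-121) = 6171)
(p(93) + R(-71)) + O = (-25 + (-71)²) + 6171 = (-25 + 5041) + 6171 = 5016 + 6171 = 11187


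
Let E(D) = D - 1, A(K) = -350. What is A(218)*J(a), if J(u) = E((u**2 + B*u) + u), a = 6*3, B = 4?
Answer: -144550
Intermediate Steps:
a = 18
E(D) = -1 + D
J(u) = -1 + u**2 + 5*u (J(u) = -1 + ((u**2 + 4*u) + u) = -1 + (u**2 + 5*u) = -1 + u**2 + 5*u)
A(218)*J(a) = -350*(-1 + 18*(5 + 18)) = -350*(-1 + 18*23) = -350*(-1 + 414) = -350*413 = -144550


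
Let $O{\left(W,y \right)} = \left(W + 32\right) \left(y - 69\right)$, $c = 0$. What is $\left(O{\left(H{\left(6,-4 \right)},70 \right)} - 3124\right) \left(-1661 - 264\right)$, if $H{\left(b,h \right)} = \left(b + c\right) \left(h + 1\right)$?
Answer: $5986750$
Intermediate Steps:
$H{\left(b,h \right)} = b \left(1 + h\right)$ ($H{\left(b,h \right)} = \left(b + 0\right) \left(h + 1\right) = b \left(1 + h\right)$)
$O{\left(W,y \right)} = \left(-69 + y\right) \left(32 + W\right)$ ($O{\left(W,y \right)} = \left(32 + W\right) \left(-69 + y\right) = \left(-69 + y\right) \left(32 + W\right)$)
$\left(O{\left(H{\left(6,-4 \right)},70 \right)} - 3124\right) \left(-1661 - 264\right) = \left(\left(-2208 - 69 \cdot 6 \left(1 - 4\right) + 32 \cdot 70 + 6 \left(1 - 4\right) 70\right) - 3124\right) \left(-1661 - 264\right) = \left(\left(-2208 - 69 \cdot 6 \left(-3\right) + 2240 + 6 \left(-3\right) 70\right) - 3124\right) \left(-1925\right) = \left(\left(-2208 - -1242 + 2240 - 1260\right) - 3124\right) \left(-1925\right) = \left(\left(-2208 + 1242 + 2240 - 1260\right) - 3124\right) \left(-1925\right) = \left(14 - 3124\right) \left(-1925\right) = \left(-3110\right) \left(-1925\right) = 5986750$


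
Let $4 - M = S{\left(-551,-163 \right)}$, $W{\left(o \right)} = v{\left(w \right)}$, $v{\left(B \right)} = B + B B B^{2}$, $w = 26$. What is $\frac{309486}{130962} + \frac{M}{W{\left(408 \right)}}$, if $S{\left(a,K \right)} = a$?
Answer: $\frac{604736773}{255768786} \approx 2.3644$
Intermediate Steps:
$v{\left(B \right)} = B + B^{4}$ ($v{\left(B \right)} = B + B B^{3} = B + B^{4}$)
$W{\left(o \right)} = 457002$ ($W{\left(o \right)} = 26 + 26^{4} = 26 + 456976 = 457002$)
$M = 555$ ($M = 4 - -551 = 4 + 551 = 555$)
$\frac{309486}{130962} + \frac{M}{W{\left(408 \right)}} = \frac{309486}{130962} + \frac{555}{457002} = 309486 \cdot \frac{1}{130962} + 555 \cdot \frac{1}{457002} = \frac{51581}{21827} + \frac{185}{152334} = \frac{604736773}{255768786}$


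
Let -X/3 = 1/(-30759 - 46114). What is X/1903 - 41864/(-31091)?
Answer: 6124256143889/4548281217029 ≈ 1.3465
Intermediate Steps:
X = 3/76873 (X = -3/(-30759 - 46114) = -3/(-76873) = -3*(-1/76873) = 3/76873 ≈ 3.9025e-5)
X/1903 - 41864/(-31091) = (3/76873)/1903 - 41864/(-31091) = (3/76873)*(1/1903) - 41864*(-1/31091) = 3/146289319 + 41864/31091 = 6124256143889/4548281217029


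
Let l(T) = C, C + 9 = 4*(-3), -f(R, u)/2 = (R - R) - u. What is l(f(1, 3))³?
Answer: -9261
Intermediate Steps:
f(R, u) = 2*u (f(R, u) = -2*((R - R) - u) = -2*(0 - u) = -(-2)*u = 2*u)
C = -21 (C = -9 + 4*(-3) = -9 - 12 = -21)
l(T) = -21
l(f(1, 3))³ = (-21)³ = -9261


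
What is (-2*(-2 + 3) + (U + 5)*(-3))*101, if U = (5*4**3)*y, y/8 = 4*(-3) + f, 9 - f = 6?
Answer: 6979403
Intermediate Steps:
f = 3 (f = 9 - 1*6 = 9 - 6 = 3)
y = -72 (y = 8*(4*(-3) + 3) = 8*(-12 + 3) = 8*(-9) = -72)
U = -23040 (U = (5*4**3)*(-72) = (5*64)*(-72) = 320*(-72) = -23040)
(-2*(-2 + 3) + (U + 5)*(-3))*101 = (-2*(-2 + 3) + (-23040 + 5)*(-3))*101 = (-2*1 - 23035*(-3))*101 = (-2 + 69105)*101 = 69103*101 = 6979403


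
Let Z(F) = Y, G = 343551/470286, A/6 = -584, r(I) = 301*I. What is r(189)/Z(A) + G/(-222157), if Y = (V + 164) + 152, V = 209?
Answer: 315528506119/2911854150 ≈ 108.36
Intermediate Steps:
A = -3504 (A = 6*(-584) = -3504)
G = 114517/156762 (G = 343551*(1/470286) = 114517/156762 ≈ 0.73051)
Y = 525 (Y = (209 + 164) + 152 = 373 + 152 = 525)
Z(F) = 525
r(189)/Z(A) + G/(-222157) = (301*189)/525 + (114517/156762)/(-222157) = 56889*(1/525) + (114517/156762)*(-1/222157) = 2709/25 - 383/116474166 = 315528506119/2911854150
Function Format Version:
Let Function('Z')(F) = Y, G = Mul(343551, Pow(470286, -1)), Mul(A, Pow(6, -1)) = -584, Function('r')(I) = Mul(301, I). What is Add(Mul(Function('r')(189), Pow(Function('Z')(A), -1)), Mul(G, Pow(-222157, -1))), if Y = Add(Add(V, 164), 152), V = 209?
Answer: Rational(315528506119, 2911854150) ≈ 108.36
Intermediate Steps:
A = -3504 (A = Mul(6, -584) = -3504)
G = Rational(114517, 156762) (G = Mul(343551, Rational(1, 470286)) = Rational(114517, 156762) ≈ 0.73051)
Y = 525 (Y = Add(Add(209, 164), 152) = Add(373, 152) = 525)
Function('Z')(F) = 525
Add(Mul(Function('r')(189), Pow(Function('Z')(A), -1)), Mul(G, Pow(-222157, -1))) = Add(Mul(Mul(301, 189), Pow(525, -1)), Mul(Rational(114517, 156762), Pow(-222157, -1))) = Add(Mul(56889, Rational(1, 525)), Mul(Rational(114517, 156762), Rational(-1, 222157))) = Add(Rational(2709, 25), Rational(-383, 116474166)) = Rational(315528506119, 2911854150)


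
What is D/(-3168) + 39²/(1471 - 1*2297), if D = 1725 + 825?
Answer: -577069/218064 ≈ -2.6463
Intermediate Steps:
D = 2550
D/(-3168) + 39²/(1471 - 1*2297) = 2550/(-3168) + 39²/(1471 - 1*2297) = 2550*(-1/3168) + 1521/(1471 - 2297) = -425/528 + 1521/(-826) = -425/528 + 1521*(-1/826) = -425/528 - 1521/826 = -577069/218064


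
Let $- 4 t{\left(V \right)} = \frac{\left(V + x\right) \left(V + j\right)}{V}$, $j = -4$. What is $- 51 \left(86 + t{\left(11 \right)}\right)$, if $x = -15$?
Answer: $- \frac{48603}{11} \approx -4418.5$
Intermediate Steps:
$t{\left(V \right)} = - \frac{\left(-15 + V\right) \left(-4 + V\right)}{4 V}$ ($t{\left(V \right)} = - \frac{\left(V - 15\right) \left(V - 4\right) \frac{1}{V}}{4} = - \frac{\left(-15 + V\right) \left(-4 + V\right) \frac{1}{V}}{4} = - \frac{\frac{1}{V} \left(-15 + V\right) \left(-4 + V\right)}{4} = - \frac{\left(-15 + V\right) \left(-4 + V\right)}{4 V}$)
$- 51 \left(86 + t{\left(11 \right)}\right) = - 51 \left(86 - \left(-2 + \frac{15}{11}\right)\right) = - 51 \left(86 - - \frac{7}{11}\right) = - 51 \left(86 + \frac{7}{11}\right) = \left(-51\right) \frac{953}{11} = - \frac{48603}{11}$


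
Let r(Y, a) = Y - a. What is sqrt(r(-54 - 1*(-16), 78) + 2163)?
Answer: sqrt(2047) ≈ 45.244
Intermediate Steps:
sqrt(r(-54 - 1*(-16), 78) + 2163) = sqrt(((-54 - 1*(-16)) - 1*78) + 2163) = sqrt(((-54 + 16) - 78) + 2163) = sqrt((-38 - 78) + 2163) = sqrt(-116 + 2163) = sqrt(2047)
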